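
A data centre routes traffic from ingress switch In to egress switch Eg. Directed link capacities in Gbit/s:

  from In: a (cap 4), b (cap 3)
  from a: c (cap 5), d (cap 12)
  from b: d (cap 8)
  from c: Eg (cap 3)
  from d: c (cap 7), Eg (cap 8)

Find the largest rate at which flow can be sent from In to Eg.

7

Augment In→a→c→Eg: bottleneck 3, flow now 3.
Augment In→a→d→Eg: bottleneck 1, flow now 4.
Augment In→b→d→Eg: bottleneck 3, flow now 7.
No augmenting path remains; maximum flow = 7.
In the residual graph, reachable from In: {In}.
Min-cut edges: In→a (4), In→b (3); capacity 4 + 3 = 7.
This cut is saturated, so no flow can exceed 7.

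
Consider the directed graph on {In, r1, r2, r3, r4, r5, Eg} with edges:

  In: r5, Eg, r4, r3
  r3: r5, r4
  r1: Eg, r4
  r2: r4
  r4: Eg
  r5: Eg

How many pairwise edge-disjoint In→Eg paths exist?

Assign every edge capacity 1; by Menger, the answer equals the max flow.
Path In→Eg (+1); total 1.
Path In→r4→Eg (+1); total 2.
Path In→r5→Eg (+1); total 3.
No residual In→Eg path; max flow = 3.
Certifying cut of size 3: {In→Eg, r4→Eg, r5→Eg}.

3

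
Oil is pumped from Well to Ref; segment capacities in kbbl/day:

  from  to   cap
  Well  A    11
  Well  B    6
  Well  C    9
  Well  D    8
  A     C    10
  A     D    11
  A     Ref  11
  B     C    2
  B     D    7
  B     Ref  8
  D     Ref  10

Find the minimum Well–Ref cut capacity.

25

Augment Well→A→Ref: bottleneck 11, flow now 11.
Augment Well→B→Ref: bottleneck 6, flow now 17.
Augment Well→D→Ref: bottleneck 8, flow now 25.
No augmenting path remains; maximum flow = 25.
By max-flow min-cut, the minimum cut capacity equals the max flow.
In the residual graph, reachable from Well: {Well, C}.
Min-cut edges: Well→A (11), Well→B (6), Well→D (8); capacity 11 + 6 + 8 = 25.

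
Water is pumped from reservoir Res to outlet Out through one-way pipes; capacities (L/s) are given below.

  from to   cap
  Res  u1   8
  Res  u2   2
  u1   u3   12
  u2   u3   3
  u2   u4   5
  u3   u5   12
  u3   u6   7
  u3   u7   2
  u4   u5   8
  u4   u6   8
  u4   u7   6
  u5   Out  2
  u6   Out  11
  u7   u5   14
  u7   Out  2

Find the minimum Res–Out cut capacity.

Augment Res→u1→u3→u5→Out: bottleneck 2, flow now 2.
Augment Res→u1→u3→u6→Out: bottleneck 6, flow now 8.
Augment Res→u2→u3→u6→Out: bottleneck 1, flow now 9.
Augment Res→u2→u3→u7→Out: bottleneck 1, flow now 10.
No augmenting path remains; maximum flow = 10.
By max-flow min-cut, the minimum cut capacity equals the max flow.
In the residual graph, reachable from Res: {Res}.
Min-cut edges: Res→u1 (8), Res→u2 (2); capacity 8 + 2 = 10.

10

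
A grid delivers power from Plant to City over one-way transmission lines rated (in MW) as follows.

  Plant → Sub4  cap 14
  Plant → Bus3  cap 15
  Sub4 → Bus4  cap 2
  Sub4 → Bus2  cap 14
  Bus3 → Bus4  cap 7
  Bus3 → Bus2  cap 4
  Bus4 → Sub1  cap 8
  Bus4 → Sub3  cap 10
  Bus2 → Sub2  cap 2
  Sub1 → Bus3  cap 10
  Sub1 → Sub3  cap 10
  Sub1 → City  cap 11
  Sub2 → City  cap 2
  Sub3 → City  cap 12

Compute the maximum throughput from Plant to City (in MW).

11

Augment Plant→Sub4→Bus4→Sub1→City: bottleneck 2, flow now 2.
Augment Plant→Sub4→Bus2→Sub2→City: bottleneck 2, flow now 4.
Augment Plant→Bus3→Bus4→Sub1→City: bottleneck 6, flow now 10.
Augment Plant→Bus3→Bus4→Sub3→City: bottleneck 1, flow now 11.
No augmenting path remains; maximum flow = 11.
In the residual graph, reachable from Plant: {Plant, Sub4, Bus3, Bus2}.
Min-cut edges: Sub4→Bus4 (2), Bus3→Bus4 (7), Bus2→Sub2 (2); capacity 2 + 7 + 2 = 11.
This cut is saturated, so no flow can exceed 11.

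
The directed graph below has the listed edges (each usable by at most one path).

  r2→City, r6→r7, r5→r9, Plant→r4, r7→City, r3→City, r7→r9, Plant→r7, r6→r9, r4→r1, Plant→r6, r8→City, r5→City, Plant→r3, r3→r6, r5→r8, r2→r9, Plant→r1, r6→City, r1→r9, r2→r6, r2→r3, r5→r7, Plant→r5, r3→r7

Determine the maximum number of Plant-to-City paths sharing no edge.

4

Assign every edge capacity 1; by Menger, the answer equals the max flow.
Path Plant→r3→City (+1); total 1.
Path Plant→r5→City (+1); total 2.
Path Plant→r6→City (+1); total 3.
Path Plant→r7→City (+1); total 4.
No residual Plant→City path; max flow = 4.
Certifying cut of size 4: {Plant→r3, Plant→r5, Plant→r6, Plant→r7}.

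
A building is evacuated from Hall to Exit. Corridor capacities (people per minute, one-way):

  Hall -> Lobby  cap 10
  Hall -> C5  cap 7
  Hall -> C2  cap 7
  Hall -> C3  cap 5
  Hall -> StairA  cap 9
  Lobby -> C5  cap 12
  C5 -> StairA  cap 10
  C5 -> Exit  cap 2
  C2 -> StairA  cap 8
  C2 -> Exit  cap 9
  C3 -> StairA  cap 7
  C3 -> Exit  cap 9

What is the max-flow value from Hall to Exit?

Augment Hall→C5→Exit: bottleneck 2, flow now 2.
Augment Hall→C2→Exit: bottleneck 7, flow now 9.
Augment Hall→C3→Exit: bottleneck 5, flow now 14.
No augmenting path remains; maximum flow = 14.
In the residual graph, reachable from Hall: {Hall, Lobby, C5, StairA}.
Min-cut edges: Hall→C2 (7), Hall→C3 (5), C5→Exit (2); capacity 7 + 5 + 2 = 14.
This cut is saturated, so no flow can exceed 14.

14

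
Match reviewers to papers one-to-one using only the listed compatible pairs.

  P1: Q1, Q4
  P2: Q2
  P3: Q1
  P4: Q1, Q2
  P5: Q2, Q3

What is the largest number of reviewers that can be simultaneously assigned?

4

Unit-capacity flow: source→left, listed edges, right→sink; max matching = max flow.
Augmenting path P1→Q1 (+1); matched 1.
Augmenting path P2→Q2 (+1); matched 2.
Augmenting path P5→Q3 (+1); matched 3.
Augmenting path P3→Q1→P1→Q4 (+1); matched 4.
No augmenting path remains; maximum matching = 4.
König certificate: {P1, P5, Q1, Q2} is a vertex cover of size 4 (every listed pair touches it), so no matching can be larger.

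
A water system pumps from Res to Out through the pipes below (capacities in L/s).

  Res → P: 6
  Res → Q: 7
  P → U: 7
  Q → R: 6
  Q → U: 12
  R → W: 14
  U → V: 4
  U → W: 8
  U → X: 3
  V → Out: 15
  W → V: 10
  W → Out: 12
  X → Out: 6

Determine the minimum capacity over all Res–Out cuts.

Augment Res→P→U→V→Out: bottleneck 4, flow now 4.
Augment Res→P→U→W→Out: bottleneck 2, flow now 6.
Augment Res→Q→R→W→Out: bottleneck 6, flow now 12.
Augment Res→Q→U→W→Out: bottleneck 1, flow now 13.
No augmenting path remains; maximum flow = 13.
By max-flow min-cut, the minimum cut capacity equals the max flow.
In the residual graph, reachable from Res: {Res}.
Min-cut edges: Res→P (6), Res→Q (7); capacity 6 + 7 = 13.

13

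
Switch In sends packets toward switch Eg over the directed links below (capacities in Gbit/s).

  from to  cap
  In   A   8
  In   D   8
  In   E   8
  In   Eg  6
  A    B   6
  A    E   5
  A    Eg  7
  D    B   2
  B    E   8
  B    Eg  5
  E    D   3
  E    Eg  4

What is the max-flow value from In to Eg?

Augment In→Eg: bottleneck 6, flow now 6.
Augment In→A→Eg: bottleneck 7, flow now 13.
Augment In→E→Eg: bottleneck 4, flow now 17.
Augment In→A→B→Eg: bottleneck 1, flow now 18.
Augment In→D→B→Eg: bottleneck 2, flow now 20.
No augmenting path remains; maximum flow = 20.
In the residual graph, reachable from In: {In, D, E}.
Min-cut edges: In→A (8), In→Eg (6), D→B (2), E→Eg (4); capacity 8 + 6 + 2 + 4 = 20.
This cut is saturated, so no flow can exceed 20.

20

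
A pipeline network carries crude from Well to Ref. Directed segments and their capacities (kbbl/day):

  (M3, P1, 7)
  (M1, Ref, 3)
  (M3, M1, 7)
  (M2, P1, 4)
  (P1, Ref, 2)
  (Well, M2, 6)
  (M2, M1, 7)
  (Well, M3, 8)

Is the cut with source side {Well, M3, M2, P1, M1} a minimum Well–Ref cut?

Yes — it is a minimum cut (capacity 5).

Given cut capacity: 2 + 3 = 5.
Augment Well→M3→P1→Ref: bottleneck 2, flow now 2.
Augment Well→M3→M1→Ref: bottleneck 3, flow now 5.
No augmenting path remains; maximum flow = 5.
Cut capacity 5 equals the max flow, so it is a minimum cut.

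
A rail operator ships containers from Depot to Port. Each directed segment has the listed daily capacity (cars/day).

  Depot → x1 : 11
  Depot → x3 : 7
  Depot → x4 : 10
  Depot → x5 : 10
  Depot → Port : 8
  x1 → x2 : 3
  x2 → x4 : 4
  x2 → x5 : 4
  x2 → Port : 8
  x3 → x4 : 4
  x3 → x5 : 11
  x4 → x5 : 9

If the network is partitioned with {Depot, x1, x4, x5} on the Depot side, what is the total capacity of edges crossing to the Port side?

Edges leaving {Depot, x1, x4, x5}: Depot→x3 (7), Depot→Port (8), x1→x2 (3).
Cut capacity = 7 + 8 + 3 = 18.

18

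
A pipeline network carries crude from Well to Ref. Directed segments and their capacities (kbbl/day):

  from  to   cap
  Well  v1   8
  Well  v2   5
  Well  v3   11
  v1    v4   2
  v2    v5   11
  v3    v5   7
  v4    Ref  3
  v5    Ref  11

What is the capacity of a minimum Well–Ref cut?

13

Augment Well→v1→v4→Ref: bottleneck 2, flow now 2.
Augment Well→v2→v5→Ref: bottleneck 5, flow now 7.
Augment Well→v3→v5→Ref: bottleneck 6, flow now 13.
No augmenting path remains; maximum flow = 13.
By max-flow min-cut, the minimum cut capacity equals the max flow.
In the residual graph, reachable from Well: {Well, v1, v2, v3, v5}.
Min-cut edges: v1→v4 (2), v5→Ref (11); capacity 2 + 11 = 13.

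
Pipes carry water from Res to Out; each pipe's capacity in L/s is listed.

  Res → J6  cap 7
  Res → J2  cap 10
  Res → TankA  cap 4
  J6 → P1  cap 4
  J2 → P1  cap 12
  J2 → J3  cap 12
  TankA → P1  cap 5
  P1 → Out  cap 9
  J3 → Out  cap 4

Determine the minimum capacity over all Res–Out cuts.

Augment Res→J6→P1→Out: bottleneck 4, flow now 4.
Augment Res→J2→P1→Out: bottleneck 5, flow now 9.
Augment Res→J2→J3→Out: bottleneck 4, flow now 13.
No augmenting path remains; maximum flow = 13.
By max-flow min-cut, the minimum cut capacity equals the max flow.
In the residual graph, reachable from Res: {Res, J6, J2, TankA, P1, J3}.
Min-cut edges: P1→Out (9), J3→Out (4); capacity 9 + 4 = 13.

13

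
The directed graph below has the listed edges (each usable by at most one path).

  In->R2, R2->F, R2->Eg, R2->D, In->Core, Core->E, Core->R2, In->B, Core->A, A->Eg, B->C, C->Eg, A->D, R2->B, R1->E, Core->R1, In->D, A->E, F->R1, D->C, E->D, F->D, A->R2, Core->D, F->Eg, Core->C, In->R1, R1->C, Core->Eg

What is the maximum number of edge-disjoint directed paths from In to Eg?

3

Assign every edge capacity 1; by Menger, the answer equals the max flow.
Path In→Core→Eg (+1); total 1.
Path In→R2→Eg (+1); total 2.
Path In→R1→C→Eg (+1); total 3.
No residual In→Eg path; max flow = 3.
Certifying cut of size 3: {C→Eg, In→Core, In→R2}.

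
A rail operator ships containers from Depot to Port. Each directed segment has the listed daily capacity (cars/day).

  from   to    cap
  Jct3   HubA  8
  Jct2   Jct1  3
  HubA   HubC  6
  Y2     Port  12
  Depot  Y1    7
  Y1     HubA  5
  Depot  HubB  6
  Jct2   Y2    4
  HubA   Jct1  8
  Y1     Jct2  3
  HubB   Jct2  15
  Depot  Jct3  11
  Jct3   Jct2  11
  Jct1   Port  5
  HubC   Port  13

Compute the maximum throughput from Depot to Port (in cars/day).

Augment Depot→HubB→Jct2→Y2→Port: bottleneck 4, flow now 4.
Augment Depot→HubB→Jct2→Jct1→Port: bottleneck 2, flow now 6.
Augment Depot→Jct3→Jct2→Jct1→Port: bottleneck 1, flow now 7.
Augment Depot→Jct3→HubA→HubC→Port: bottleneck 6, flow now 13.
Augment Depot→Jct3→HubA→Jct1→Port: bottleneck 2, flow now 15.
No augmenting path remains; maximum flow = 15.
In the residual graph, reachable from Depot: {Depot, HubB, Jct3, Y1, Jct2, HubA, Jct1}.
Min-cut edges: Jct2→Y2 (4), HubA→HubC (6), Jct1→Port (5); capacity 4 + 6 + 5 = 15.
This cut is saturated, so no flow can exceed 15.

15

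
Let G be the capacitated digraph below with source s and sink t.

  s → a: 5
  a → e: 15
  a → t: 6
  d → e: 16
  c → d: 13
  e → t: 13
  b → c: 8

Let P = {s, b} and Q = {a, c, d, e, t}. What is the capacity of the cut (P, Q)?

Edges leaving {s, b}: s→a (5), b→c (8).
Cut capacity = 5 + 8 = 13.

13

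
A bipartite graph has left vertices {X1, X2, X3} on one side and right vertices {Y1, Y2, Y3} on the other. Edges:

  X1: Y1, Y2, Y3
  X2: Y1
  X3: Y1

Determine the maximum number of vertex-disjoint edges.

2

Unit-capacity flow: source→left, listed edges, right→sink; max matching = max flow.
Augmenting path X1→Y1 (+1); matched 1.
Augmenting path X2→Y1→X1→Y2 (+1); matched 2.
No augmenting path remains; maximum matching = 2.
König certificate: {X1, Y1} is a vertex cover of size 2 (every listed pair touches it), so no matching can be larger.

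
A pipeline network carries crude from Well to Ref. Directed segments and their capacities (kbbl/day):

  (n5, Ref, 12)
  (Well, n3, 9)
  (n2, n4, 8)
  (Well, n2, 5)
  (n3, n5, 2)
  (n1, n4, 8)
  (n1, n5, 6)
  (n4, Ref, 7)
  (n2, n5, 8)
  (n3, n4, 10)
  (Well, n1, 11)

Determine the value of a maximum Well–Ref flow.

Augment Well→n1→n4→Ref: bottleneck 7, flow now 7.
Augment Well→n1→n5→Ref: bottleneck 4, flow now 11.
Augment Well→n2→n5→Ref: bottleneck 5, flow now 16.
Augment Well→n3→n5→Ref: bottleneck 2, flow now 18.
Augment Well→n3→n4→n1→n5→Ref: bottleneck 1, flow now 19. (uses reverse residual edge)
No augmenting path remains; maximum flow = 19.
In the residual graph, reachable from Well: {Well, n1, n2, n3, n4, n5}.
Min-cut edges: n4→Ref (7), n5→Ref (12); capacity 7 + 12 = 19.
This cut is saturated, so no flow can exceed 19.

19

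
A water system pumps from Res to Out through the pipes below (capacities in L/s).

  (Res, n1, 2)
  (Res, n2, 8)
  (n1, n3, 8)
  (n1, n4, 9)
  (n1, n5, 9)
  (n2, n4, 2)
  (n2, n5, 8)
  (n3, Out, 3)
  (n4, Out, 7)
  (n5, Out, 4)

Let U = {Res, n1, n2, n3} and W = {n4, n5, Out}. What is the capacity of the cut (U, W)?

Edges leaving {Res, n1, n2, n3}: n1→n4 (9), n1→n5 (9), n2→n4 (2), n2→n5 (8), n3→Out (3).
Cut capacity = 9 + 9 + 2 + 8 + 3 = 31.

31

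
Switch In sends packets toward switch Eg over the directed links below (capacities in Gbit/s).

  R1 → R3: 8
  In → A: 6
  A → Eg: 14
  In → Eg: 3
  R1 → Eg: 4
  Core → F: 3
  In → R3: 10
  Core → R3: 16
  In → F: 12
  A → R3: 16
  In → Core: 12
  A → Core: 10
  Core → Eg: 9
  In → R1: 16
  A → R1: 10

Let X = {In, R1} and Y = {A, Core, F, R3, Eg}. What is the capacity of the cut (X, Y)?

55

Edges leaving {In, R1}: In→A (6), In→Core (12), In→F (12), In→R3 (10), In→Eg (3), R1→R3 (8), R1→Eg (4).
Cut capacity = 6 + 12 + 12 + 10 + 3 + 8 + 4 = 55.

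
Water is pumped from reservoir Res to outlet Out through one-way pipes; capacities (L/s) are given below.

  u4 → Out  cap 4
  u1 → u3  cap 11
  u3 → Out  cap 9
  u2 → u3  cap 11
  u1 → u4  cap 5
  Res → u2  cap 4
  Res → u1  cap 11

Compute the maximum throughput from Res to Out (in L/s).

13

Augment Res→u1→u3→Out: bottleneck 9, flow now 9.
Augment Res→u1→u4→Out: bottleneck 2, flow now 11.
Augment Res→u2→u3→u1→u4→Out: bottleneck 2, flow now 13. (uses reverse residual edge)
No augmenting path remains; maximum flow = 13.
In the residual graph, reachable from Res: {Res, u1, u2, u3, u4}.
Min-cut edges: u3→Out (9), u4→Out (4); capacity 9 + 4 = 13.
This cut is saturated, so no flow can exceed 13.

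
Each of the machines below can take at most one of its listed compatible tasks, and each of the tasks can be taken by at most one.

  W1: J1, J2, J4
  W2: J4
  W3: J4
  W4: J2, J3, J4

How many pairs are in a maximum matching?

Unit-capacity flow: source→left, listed edges, right→sink; max matching = max flow.
Augmenting path W1→J1 (+1); matched 1.
Augmenting path W2→J4 (+1); matched 2.
Augmenting path W4→J2 (+1); matched 3.
No augmenting path remains; maximum matching = 3.
König certificate: {W1, W4, J4} is a vertex cover of size 3 (every listed pair touches it), so no matching can be larger.

3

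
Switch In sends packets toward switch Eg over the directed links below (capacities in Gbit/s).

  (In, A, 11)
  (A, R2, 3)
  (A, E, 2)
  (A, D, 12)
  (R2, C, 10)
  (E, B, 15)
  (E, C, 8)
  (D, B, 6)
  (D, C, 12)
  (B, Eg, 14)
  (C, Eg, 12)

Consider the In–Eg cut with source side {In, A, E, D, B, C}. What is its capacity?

29

Edges leaving {In, A, E, D, B, C}: A→R2 (3), B→Eg (14), C→Eg (12).
Cut capacity = 3 + 14 + 12 = 29.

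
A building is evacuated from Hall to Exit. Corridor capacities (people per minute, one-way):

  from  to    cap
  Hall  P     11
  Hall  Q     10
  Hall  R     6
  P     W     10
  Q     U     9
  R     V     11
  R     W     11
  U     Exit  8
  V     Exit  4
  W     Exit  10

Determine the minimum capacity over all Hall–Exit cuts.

22

Augment Hall→P→W→Exit: bottleneck 10, flow now 10.
Augment Hall→Q→U→Exit: bottleneck 8, flow now 18.
Augment Hall→R→V→Exit: bottleneck 4, flow now 22.
No augmenting path remains; maximum flow = 22.
By max-flow min-cut, the minimum cut capacity equals the max flow.
In the residual graph, reachable from Hall: {Hall, P, Q, R, U, V, W}.
Min-cut edges: U→Exit (8), V→Exit (4), W→Exit (10); capacity 8 + 4 + 10 = 22.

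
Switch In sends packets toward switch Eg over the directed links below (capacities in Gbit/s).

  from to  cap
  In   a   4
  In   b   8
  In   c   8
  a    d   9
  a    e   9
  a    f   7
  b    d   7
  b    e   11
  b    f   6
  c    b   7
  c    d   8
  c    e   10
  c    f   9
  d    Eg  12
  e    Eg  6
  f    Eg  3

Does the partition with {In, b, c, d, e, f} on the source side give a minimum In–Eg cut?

No — its capacity is 25, but the minimum cut has capacity 20.

Given cut capacity: 4 + 12 + 6 + 3 = 25.
Augment In→a→d→Eg: bottleneck 4, flow now 4.
Augment In→b→d→Eg: bottleneck 7, flow now 11.
Augment In→b→e→Eg: bottleneck 1, flow now 12.
Augment In→c→d→Eg: bottleneck 1, flow now 13.
Augment In→c→e→Eg: bottleneck 5, flow now 18.
Augment In→c→f→Eg: bottleneck 2, flow now 20.
No augmenting path remains; maximum flow = 20.
In the residual graph, reachable from In: {In}.
Min-cut edges: In→a (4), In→b (8), In→c (8); capacity 4 + 8 + 8 = 20.
Cut capacity 25 exceeds the max flow 20, so it is not minimum.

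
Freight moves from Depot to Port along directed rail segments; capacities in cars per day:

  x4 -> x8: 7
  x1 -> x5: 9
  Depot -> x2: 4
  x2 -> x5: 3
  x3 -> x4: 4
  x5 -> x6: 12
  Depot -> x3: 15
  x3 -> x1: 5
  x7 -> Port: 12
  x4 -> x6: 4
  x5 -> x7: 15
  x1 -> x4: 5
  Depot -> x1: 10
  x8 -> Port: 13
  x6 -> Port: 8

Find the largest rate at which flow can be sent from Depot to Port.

21

Augment Depot→x1→x4→x6→Port: bottleneck 4, flow now 4.
Augment Depot→x1→x4→x8→Port: bottleneck 1, flow now 5.
Augment Depot→x1→x5→x6→Port: bottleneck 4, flow now 9.
Augment Depot→x1→x5→x7→Port: bottleneck 1, flow now 10.
Augment Depot→x2→x5→x7→Port: bottleneck 3, flow now 13.
Augment Depot→x3→x4→x8→Port: bottleneck 4, flow now 17.
Augment Depot→x3→x1→x5→x7→Port: bottleneck 4, flow now 21.
No augmenting path remains; maximum flow = 21.
In the residual graph, reachable from Depot: {Depot, x1, x2, x3}.
Min-cut edges: x1→x4 (5), x1→x5 (9), x2→x5 (3), x3→x4 (4); capacity 5 + 9 + 3 + 4 = 21.
This cut is saturated, so no flow can exceed 21.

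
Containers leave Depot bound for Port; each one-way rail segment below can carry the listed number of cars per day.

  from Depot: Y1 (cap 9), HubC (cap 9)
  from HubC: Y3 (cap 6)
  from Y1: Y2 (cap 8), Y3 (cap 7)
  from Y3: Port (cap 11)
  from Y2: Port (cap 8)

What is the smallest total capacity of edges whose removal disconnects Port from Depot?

Augment Depot→HubC→Y3→Port: bottleneck 6, flow now 6.
Augment Depot→Y1→Y3→Port: bottleneck 5, flow now 11.
Augment Depot→Y1→Y2→Port: bottleneck 4, flow now 15.
No augmenting path remains; maximum flow = 15.
By max-flow min-cut, the minimum cut capacity equals the max flow.
In the residual graph, reachable from Depot: {Depot, HubC}.
Min-cut edges: Depot→Y1 (9), HubC→Y3 (6); capacity 9 + 6 = 15.

15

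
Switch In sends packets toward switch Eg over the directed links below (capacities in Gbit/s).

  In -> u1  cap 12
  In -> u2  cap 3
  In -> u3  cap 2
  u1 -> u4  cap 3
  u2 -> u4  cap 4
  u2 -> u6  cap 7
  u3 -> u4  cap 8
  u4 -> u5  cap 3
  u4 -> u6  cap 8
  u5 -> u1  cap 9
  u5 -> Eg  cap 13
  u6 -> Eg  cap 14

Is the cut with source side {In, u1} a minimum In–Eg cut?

Yes — it is a minimum cut (capacity 8).

Given cut capacity: 3 + 2 + 3 = 8.
Augment In→u2→u6→Eg: bottleneck 3, flow now 3.
Augment In→u1→u4→u5→Eg: bottleneck 3, flow now 6.
Augment In→u3→u4→u6→Eg: bottleneck 2, flow now 8.
No augmenting path remains; maximum flow = 8.
Cut capacity 8 equals the max flow, so it is a minimum cut.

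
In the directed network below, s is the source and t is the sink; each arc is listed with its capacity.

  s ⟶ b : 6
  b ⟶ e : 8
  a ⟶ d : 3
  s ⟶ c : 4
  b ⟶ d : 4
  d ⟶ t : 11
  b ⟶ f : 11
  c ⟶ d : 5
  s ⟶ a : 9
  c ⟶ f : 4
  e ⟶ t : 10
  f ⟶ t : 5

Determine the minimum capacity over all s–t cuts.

Augment s→a→d→t: bottleneck 3, flow now 3.
Augment s→b→d→t: bottleneck 4, flow now 7.
Augment s→b→e→t: bottleneck 2, flow now 9.
Augment s→c→d→t: bottleneck 4, flow now 13.
No augmenting path remains; maximum flow = 13.
By max-flow min-cut, the minimum cut capacity equals the max flow.
In the residual graph, reachable from s: {s, a}.
Min-cut edges: s→b (6), s→c (4), a→d (3); capacity 6 + 4 + 3 = 13.

13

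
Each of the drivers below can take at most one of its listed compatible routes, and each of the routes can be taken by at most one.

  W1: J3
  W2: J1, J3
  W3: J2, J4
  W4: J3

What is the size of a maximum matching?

Unit-capacity flow: source→left, listed edges, right→sink; max matching = max flow.
Augmenting path W1→J3 (+1); matched 1.
Augmenting path W2→J1 (+1); matched 2.
Augmenting path W3→J2 (+1); matched 3.
No augmenting path remains; maximum matching = 3.
König certificate: {W2, W3, J3} is a vertex cover of size 3 (every listed pair touches it), so no matching can be larger.

3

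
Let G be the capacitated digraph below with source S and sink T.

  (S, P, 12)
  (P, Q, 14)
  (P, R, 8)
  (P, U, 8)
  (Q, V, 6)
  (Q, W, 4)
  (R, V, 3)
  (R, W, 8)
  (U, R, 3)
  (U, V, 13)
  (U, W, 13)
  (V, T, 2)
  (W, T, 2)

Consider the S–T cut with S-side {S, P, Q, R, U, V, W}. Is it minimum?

Given cut capacity: 2 + 2 = 4.
Augment S→P→Q→V→T: bottleneck 2, flow now 2.
Augment S→P→Q→W→T: bottleneck 2, flow now 4.
No augmenting path remains; maximum flow = 4.
Cut capacity 4 equals the max flow, so it is a minimum cut.

Yes — it is a minimum cut (capacity 4).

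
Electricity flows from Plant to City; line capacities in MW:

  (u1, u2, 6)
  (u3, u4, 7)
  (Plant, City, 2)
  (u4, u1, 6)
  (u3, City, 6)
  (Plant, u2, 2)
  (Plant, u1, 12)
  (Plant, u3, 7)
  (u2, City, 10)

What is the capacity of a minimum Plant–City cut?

16

Augment Plant→City: bottleneck 2, flow now 2.
Augment Plant→u2→City: bottleneck 2, flow now 4.
Augment Plant→u3→City: bottleneck 6, flow now 10.
Augment Plant→u1→u2→City: bottleneck 6, flow now 16.
No augmenting path remains; maximum flow = 16.
By max-flow min-cut, the minimum cut capacity equals the max flow.
In the residual graph, reachable from Plant: {Plant, u1, u3, u4}.
Min-cut edges: Plant→u2 (2), Plant→City (2), u1→u2 (6), u3→City (6); capacity 2 + 2 + 6 + 6 = 16.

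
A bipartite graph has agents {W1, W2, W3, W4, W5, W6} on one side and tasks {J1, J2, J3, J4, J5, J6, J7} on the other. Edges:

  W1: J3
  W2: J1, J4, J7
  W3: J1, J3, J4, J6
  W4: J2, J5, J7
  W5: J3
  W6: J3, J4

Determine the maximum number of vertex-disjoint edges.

Unit-capacity flow: source→left, listed edges, right→sink; max matching = max flow.
Augmenting path W1→J3 (+1); matched 1.
Augmenting path W2→J1 (+1); matched 2.
Augmenting path W3→J4 (+1); matched 3.
Augmenting path W4→J2 (+1); matched 4.
Augmenting path W6→J4→W3→J6 (+1); matched 5.
No augmenting path remains; maximum matching = 5.
König certificate: {W2, W3, W4, W6, J3} is a vertex cover of size 5 (every listed pair touches it), so no matching can be larger.

5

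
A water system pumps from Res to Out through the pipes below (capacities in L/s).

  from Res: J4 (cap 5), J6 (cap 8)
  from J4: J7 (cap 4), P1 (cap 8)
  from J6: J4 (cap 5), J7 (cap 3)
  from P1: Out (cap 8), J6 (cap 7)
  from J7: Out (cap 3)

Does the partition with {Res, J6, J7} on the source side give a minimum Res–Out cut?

Given cut capacity: 5 + 5 + 3 = 13.
Augment Res→J4→P1→Out: bottleneck 5, flow now 5.
Augment Res→J6→J7→Out: bottleneck 3, flow now 8.
Augment Res→J6→J4→P1→Out: bottleneck 3, flow now 11.
No augmenting path remains; maximum flow = 11.
In the residual graph, reachable from Res: {Res, J4, J6, J7}.
Min-cut edges: J4→P1 (8), J7→Out (3); capacity 8 + 3 = 11.
Cut capacity 13 exceeds the max flow 11, so it is not minimum.

No — its capacity is 13, but the minimum cut has capacity 11.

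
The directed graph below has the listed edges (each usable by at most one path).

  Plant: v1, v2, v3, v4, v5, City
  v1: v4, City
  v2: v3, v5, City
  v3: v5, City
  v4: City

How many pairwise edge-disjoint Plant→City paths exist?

Assign every edge capacity 1; by Menger, the answer equals the max flow.
Path Plant→City (+1); total 1.
Path Plant→v1→City (+1); total 2.
Path Plant→v2→City (+1); total 3.
Path Plant→v3→City (+1); total 4.
Path Plant→v4→City (+1); total 5.
No residual Plant→City path; max flow = 5.
Certifying cut of size 5: {Plant→City, Plant→v1, Plant→v2, Plant→v3, Plant→v4}.

5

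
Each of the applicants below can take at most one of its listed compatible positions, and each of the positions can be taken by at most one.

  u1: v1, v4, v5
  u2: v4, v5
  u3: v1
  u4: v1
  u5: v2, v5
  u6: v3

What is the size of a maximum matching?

Unit-capacity flow: source→left, listed edges, right→sink; max matching = max flow.
Augmenting path u1→v1 (+1); matched 1.
Augmenting path u2→v4 (+1); matched 2.
Augmenting path u5→v2 (+1); matched 3.
Augmenting path u6→v3 (+1); matched 4.
Augmenting path u3→v1→u1→v5 (+1); matched 5.
No augmenting path remains; maximum matching = 5.
König certificate: {u1, u2, u5, u6, v1} is a vertex cover of size 5 (every listed pair touches it), so no matching can be larger.

5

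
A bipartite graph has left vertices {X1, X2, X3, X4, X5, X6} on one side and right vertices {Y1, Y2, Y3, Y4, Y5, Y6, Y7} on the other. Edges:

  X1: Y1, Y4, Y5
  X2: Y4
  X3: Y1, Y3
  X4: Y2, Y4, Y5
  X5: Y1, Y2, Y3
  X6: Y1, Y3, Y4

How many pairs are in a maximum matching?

5

Unit-capacity flow: source→left, listed edges, right→sink; max matching = max flow.
Augmenting path X1→Y1 (+1); matched 1.
Augmenting path X2→Y4 (+1); matched 2.
Augmenting path X3→Y3 (+1); matched 3.
Augmenting path X4→Y2 (+1); matched 4.
Augmenting path X5→Y1→X1→Y5 (+1); matched 5.
No augmenting path remains; maximum matching = 5.
König certificate: {Y1, Y2, Y3, Y4, Y5} is a vertex cover of size 5 (every listed pair touches it), so no matching can be larger.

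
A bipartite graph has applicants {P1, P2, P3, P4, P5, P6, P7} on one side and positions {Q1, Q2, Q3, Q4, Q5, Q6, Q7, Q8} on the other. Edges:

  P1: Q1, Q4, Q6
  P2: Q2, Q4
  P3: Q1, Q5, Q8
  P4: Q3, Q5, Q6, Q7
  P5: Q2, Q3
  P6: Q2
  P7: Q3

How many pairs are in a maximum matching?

Unit-capacity flow: source→left, listed edges, right→sink; max matching = max flow.
Augmenting path P1→Q1 (+1); matched 1.
Augmenting path P2→Q2 (+1); matched 2.
Augmenting path P3→Q5 (+1); matched 3.
Augmenting path P4→Q3 (+1); matched 4.
Augmenting path P5→Q2→P2→Q4 (+1); matched 5.
Augmenting path P7→Q3→P4→Q6 (+1); matched 6.
No augmenting path remains; maximum matching = 6.
König certificate: {P1, P2, P3, P4, Q2, Q3} is a vertex cover of size 6 (every listed pair touches it), so no matching can be larger.

6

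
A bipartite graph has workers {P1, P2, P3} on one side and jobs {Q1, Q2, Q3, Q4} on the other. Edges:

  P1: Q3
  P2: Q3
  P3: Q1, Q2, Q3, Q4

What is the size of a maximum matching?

Unit-capacity flow: source→left, listed edges, right→sink; max matching = max flow.
Augmenting path P1→Q3 (+1); matched 1.
Augmenting path P3→Q1 (+1); matched 2.
No augmenting path remains; maximum matching = 2.
König certificate: {P3, Q3} is a vertex cover of size 2 (every listed pair touches it), so no matching can be larger.

2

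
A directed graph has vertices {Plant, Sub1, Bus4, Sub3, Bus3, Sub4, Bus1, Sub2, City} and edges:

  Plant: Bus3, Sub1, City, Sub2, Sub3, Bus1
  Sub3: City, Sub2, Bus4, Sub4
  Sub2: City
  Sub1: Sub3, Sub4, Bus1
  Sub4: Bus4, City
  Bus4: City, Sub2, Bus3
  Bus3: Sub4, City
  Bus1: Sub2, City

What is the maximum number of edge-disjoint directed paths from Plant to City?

Assign every edge capacity 1; by Menger, the answer equals the max flow.
Path Plant→City (+1); total 1.
Path Plant→Sub3→City (+1); total 2.
Path Plant→Bus3→City (+1); total 3.
Path Plant→Bus1→City (+1); total 4.
Path Plant→Sub2→City (+1); total 5.
Path Plant→Sub1→Sub4→City (+1); total 6.
No residual Plant→City path; max flow = 6.
Certifying cut of size 6: {Plant→Bus1, Plant→Bus3, Plant→City, Plant→Sub1, Plant→Sub2, Plant→Sub3}.

6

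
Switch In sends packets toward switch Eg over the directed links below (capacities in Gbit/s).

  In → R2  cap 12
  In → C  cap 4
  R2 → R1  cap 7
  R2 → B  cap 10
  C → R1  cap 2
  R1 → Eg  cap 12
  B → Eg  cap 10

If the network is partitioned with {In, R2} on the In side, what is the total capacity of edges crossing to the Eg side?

21

Edges leaving {In, R2}: In→C (4), R2→R1 (7), R2→B (10).
Cut capacity = 4 + 7 + 10 = 21.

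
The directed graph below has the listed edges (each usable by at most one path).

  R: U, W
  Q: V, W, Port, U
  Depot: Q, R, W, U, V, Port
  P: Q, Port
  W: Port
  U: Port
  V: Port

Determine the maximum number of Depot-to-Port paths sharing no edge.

5

Assign every edge capacity 1; by Menger, the answer equals the max flow.
Path Depot→Port (+1); total 1.
Path Depot→Q→Port (+1); total 2.
Path Depot→U→Port (+1); total 3.
Path Depot→V→Port (+1); total 4.
Path Depot→W→Port (+1); total 5.
No residual Depot→Port path; max flow = 5.
Certifying cut of size 5: {Depot→Port, Depot→Q, Depot→V, U→Port, W→Port}.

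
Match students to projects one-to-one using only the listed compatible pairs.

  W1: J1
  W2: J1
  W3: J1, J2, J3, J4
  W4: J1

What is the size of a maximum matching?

2

Unit-capacity flow: source→left, listed edges, right→sink; max matching = max flow.
Augmenting path W1→J1 (+1); matched 1.
Augmenting path W3→J2 (+1); matched 2.
No augmenting path remains; maximum matching = 2.
König certificate: {W3, J1} is a vertex cover of size 2 (every listed pair touches it), so no matching can be larger.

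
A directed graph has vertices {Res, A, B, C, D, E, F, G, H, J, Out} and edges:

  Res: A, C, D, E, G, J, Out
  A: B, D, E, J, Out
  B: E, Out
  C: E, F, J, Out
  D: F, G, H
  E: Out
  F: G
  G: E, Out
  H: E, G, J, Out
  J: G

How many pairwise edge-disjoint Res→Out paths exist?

Assign every edge capacity 1; by Menger, the answer equals the max flow.
Path Res→Out (+1); total 1.
Path Res→A→Out (+1); total 2.
Path Res→C→Out (+1); total 3.
Path Res→E→Out (+1); total 4.
Path Res→G→Out (+1); total 5.
Path Res→D→H→Out (+1); total 6.
No residual Res→Out path; max flow = 6.
Certifying cut of size 6: {E→Out, G→Out, Res→A, Res→C, Res→D, Res→Out}.

6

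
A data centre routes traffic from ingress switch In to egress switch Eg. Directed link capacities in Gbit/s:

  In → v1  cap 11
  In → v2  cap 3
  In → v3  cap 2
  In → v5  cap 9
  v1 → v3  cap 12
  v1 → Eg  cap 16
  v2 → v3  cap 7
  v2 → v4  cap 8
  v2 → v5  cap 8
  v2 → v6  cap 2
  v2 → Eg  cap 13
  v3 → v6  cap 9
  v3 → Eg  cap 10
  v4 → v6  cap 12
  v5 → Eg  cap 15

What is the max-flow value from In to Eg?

Augment In→v1→Eg: bottleneck 11, flow now 11.
Augment In→v2→Eg: bottleneck 3, flow now 14.
Augment In→v3→Eg: bottleneck 2, flow now 16.
Augment In→v5→Eg: bottleneck 9, flow now 25.
No augmenting path remains; maximum flow = 25.
In the residual graph, reachable from In: {In}.
Min-cut edges: In→v1 (11), In→v2 (3), In→v3 (2), In→v5 (9); capacity 11 + 3 + 2 + 9 = 25.
This cut is saturated, so no flow can exceed 25.

25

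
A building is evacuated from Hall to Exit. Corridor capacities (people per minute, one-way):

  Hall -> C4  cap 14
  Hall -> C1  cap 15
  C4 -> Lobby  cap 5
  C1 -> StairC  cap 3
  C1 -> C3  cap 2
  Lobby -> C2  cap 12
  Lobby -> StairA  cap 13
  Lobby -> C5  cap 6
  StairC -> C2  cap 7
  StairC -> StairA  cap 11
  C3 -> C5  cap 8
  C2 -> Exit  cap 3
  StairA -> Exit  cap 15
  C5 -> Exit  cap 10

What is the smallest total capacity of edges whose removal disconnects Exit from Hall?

Augment Hall→C4→Lobby→C2→Exit: bottleneck 3, flow now 3.
Augment Hall→C4→Lobby→StairA→Exit: bottleneck 2, flow now 5.
Augment Hall→C1→StairC→StairA→Exit: bottleneck 3, flow now 8.
Augment Hall→C1→C3→C5→Exit: bottleneck 2, flow now 10.
No augmenting path remains; maximum flow = 10.
By max-flow min-cut, the minimum cut capacity equals the max flow.
In the residual graph, reachable from Hall: {Hall, C4, C1}.
Min-cut edges: C4→Lobby (5), C1→StairC (3), C1→C3 (2); capacity 5 + 3 + 2 = 10.

10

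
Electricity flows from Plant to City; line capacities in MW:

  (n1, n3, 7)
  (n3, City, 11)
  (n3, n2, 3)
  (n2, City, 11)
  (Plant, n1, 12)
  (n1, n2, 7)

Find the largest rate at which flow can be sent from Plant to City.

12

Augment Plant→n1→n2→City: bottleneck 7, flow now 7.
Augment Plant→n1→n3→City: bottleneck 5, flow now 12.
No augmenting path remains; maximum flow = 12.
In the residual graph, reachable from Plant: {Plant}.
Min-cut edges: Plant→n1 (12); capacity 12 = 12.
This cut is saturated, so no flow can exceed 12.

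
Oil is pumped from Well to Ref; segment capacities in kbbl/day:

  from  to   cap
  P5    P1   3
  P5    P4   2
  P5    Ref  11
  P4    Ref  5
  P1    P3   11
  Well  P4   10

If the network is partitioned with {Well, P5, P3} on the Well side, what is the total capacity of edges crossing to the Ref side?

Edges leaving {Well, P5, P3}: Well→P4 (10), P5→P1 (3), P5→P4 (2), P5→Ref (11).
Cut capacity = 10 + 3 + 2 + 11 = 26.

26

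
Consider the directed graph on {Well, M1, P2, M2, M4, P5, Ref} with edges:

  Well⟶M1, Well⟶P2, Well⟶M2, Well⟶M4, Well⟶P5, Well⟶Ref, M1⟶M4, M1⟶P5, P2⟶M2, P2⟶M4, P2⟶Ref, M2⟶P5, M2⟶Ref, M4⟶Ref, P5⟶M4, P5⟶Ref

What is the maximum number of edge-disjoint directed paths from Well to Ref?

5

Assign every edge capacity 1; by Menger, the answer equals the max flow.
Path Well→Ref (+1); total 1.
Path Well→P2→Ref (+1); total 2.
Path Well→M2→Ref (+1); total 3.
Path Well→M4→Ref (+1); total 4.
Path Well→P5→Ref (+1); total 5.
No residual Well→Ref path; max flow = 5.
Certifying cut of size 5: {M4→Ref, P5→Ref, Well→M2, Well→P2, Well→Ref}.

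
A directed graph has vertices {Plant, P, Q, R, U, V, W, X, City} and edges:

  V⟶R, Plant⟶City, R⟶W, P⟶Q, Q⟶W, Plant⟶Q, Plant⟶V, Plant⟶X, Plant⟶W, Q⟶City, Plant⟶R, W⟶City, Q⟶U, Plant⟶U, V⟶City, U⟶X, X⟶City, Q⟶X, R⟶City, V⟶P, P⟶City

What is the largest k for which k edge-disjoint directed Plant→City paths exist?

Assign every edge capacity 1; by Menger, the answer equals the max flow.
Path Plant→City (+1); total 1.
Path Plant→Q→City (+1); total 2.
Path Plant→R→City (+1); total 3.
Path Plant→V→City (+1); total 4.
Path Plant→W→City (+1); total 5.
Path Plant→X→City (+1); total 6.
No residual Plant→City path; max flow = 6.
Certifying cut of size 6: {Plant→City, Plant→Q, Plant→R, Plant→V, Plant→W, X→City}.

6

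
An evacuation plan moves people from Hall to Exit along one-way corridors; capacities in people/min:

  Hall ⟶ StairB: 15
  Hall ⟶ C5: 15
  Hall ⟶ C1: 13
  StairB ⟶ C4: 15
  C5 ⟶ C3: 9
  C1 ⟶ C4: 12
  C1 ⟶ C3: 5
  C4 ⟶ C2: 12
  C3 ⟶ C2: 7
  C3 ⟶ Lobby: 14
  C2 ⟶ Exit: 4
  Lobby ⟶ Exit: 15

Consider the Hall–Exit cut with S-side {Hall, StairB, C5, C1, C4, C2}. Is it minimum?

Given cut capacity: 9 + 5 + 4 = 18.
Augment Hall→StairB→C4→C2→Exit: bottleneck 4, flow now 4.
Augment Hall→C5→C3→Lobby→Exit: bottleneck 9, flow now 13.
Augment Hall→C1→C3→Lobby→Exit: bottleneck 5, flow now 18.
No augmenting path remains; maximum flow = 18.
Cut capacity 18 equals the max flow, so it is a minimum cut.

Yes — it is a minimum cut (capacity 18).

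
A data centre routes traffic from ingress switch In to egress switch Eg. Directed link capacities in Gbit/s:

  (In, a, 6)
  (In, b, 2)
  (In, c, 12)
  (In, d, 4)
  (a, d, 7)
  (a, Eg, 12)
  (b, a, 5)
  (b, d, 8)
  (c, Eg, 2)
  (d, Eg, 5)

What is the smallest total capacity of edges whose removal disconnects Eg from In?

14

Augment In→a→Eg: bottleneck 6, flow now 6.
Augment In→c→Eg: bottleneck 2, flow now 8.
Augment In→d→Eg: bottleneck 4, flow now 12.
Augment In→b→a→Eg: bottleneck 2, flow now 14.
No augmenting path remains; maximum flow = 14.
By max-flow min-cut, the minimum cut capacity equals the max flow.
In the residual graph, reachable from In: {In, c}.
Min-cut edges: In→a (6), In→b (2), In→d (4), c→Eg (2); capacity 6 + 2 + 4 + 2 = 14.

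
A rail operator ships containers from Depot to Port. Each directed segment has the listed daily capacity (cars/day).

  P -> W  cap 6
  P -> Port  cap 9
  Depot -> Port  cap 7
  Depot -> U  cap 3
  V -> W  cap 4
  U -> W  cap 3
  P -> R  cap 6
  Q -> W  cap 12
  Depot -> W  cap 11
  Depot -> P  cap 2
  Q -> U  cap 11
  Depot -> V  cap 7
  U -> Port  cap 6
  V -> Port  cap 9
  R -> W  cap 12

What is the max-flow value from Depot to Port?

19

Augment Depot→Port: bottleneck 7, flow now 7.
Augment Depot→P→Port: bottleneck 2, flow now 9.
Augment Depot→U→Port: bottleneck 3, flow now 12.
Augment Depot→V→Port: bottleneck 7, flow now 19.
No augmenting path remains; maximum flow = 19.
In the residual graph, reachable from Depot: {Depot, W}.
Min-cut edges: Depot→P (2), Depot→U (3), Depot→V (7), Depot→Port (7); capacity 2 + 3 + 7 + 7 = 19.
This cut is saturated, so no flow can exceed 19.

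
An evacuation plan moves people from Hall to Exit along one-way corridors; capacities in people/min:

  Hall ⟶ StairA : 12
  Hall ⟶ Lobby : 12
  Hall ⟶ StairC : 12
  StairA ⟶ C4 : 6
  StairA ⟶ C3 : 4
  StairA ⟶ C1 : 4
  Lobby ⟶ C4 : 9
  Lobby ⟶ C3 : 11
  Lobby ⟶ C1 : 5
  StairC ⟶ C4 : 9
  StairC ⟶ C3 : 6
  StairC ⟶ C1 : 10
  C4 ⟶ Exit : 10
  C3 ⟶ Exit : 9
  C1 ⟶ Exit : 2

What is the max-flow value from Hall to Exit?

21

Augment Hall→StairA→C4→Exit: bottleneck 6, flow now 6.
Augment Hall→StairA→C3→Exit: bottleneck 4, flow now 10.
Augment Hall→StairA→C1→Exit: bottleneck 2, flow now 12.
Augment Hall→Lobby→C4→Exit: bottleneck 4, flow now 16.
Augment Hall→Lobby→C3→Exit: bottleneck 5, flow now 21.
No augmenting path remains; maximum flow = 21.
In the residual graph, reachable from Hall: {Hall, StairA, Lobby, StairC, C4, C3, C1}.
Min-cut edges: C4→Exit (10), C3→Exit (9), C1→Exit (2); capacity 10 + 9 + 2 = 21.
This cut is saturated, so no flow can exceed 21.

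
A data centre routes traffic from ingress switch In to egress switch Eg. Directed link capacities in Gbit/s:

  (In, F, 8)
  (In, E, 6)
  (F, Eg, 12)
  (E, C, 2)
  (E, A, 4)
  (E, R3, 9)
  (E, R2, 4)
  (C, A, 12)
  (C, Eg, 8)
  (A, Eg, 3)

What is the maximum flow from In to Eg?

13

Augment In→F→Eg: bottleneck 8, flow now 8.
Augment In→E→C→Eg: bottleneck 2, flow now 10.
Augment In→E→A→Eg: bottleneck 3, flow now 13.
No augmenting path remains; maximum flow = 13.
In the residual graph, reachable from In: {In, E, A, R3, R2}.
Min-cut edges: In→F (8), E→C (2), A→Eg (3); capacity 8 + 2 + 3 = 13.
This cut is saturated, so no flow can exceed 13.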